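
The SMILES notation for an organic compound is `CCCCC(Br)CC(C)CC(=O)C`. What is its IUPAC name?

The longest carbon chain that includes the carbonyl has 10 carbons, so the parent hydride is decane.
The principal characteristic group is a ketone (C=O on an internal carbon), named with the suffix -one.
Number the chain so that numbering from this end puts the carbonyl group at C-2 rather than C-9.
This places the carbonyl at C-2; a bromo group at C-6; a methyl group at C-4.
Prefixes are listed alphabetically: bromo, methyl.
The name is 6-bromo-4-methyldecan-2-one.

6-bromo-4-methyldecan-2-one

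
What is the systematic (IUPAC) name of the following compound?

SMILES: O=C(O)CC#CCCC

hept-3-ynoic acid

Counting along the main chain through the –COOH group and the multiple bond gives 7 carbons: the parent is heptane.
A carboxylic acid (terminal –COOH) is the principal characteristic group, giving the suffix -oic acid.
A C≡C triple bond in the chain gives the infix -yne-.
The numbering direction is chosen so that the carboxylic acid carbon is C-1 by definition.
That gives the triple bond between C-3 and C-4.
Putting it together: hept-3-ynoic acid.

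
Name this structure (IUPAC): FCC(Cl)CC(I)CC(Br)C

The longest carbon chain is 7 atoms: the parent is heptane.
Choose the numbering such that the substituent locant set {1,2,4,6} is lower than {2,4,6,7} at the first point of difference.
That gives a bromo group at C-6; a chloro group at C-2; a fluoro group at C-1; an iodo group at C-4.
Substituent prefixes are cited in alphabetical order (multiplying prefixes like di-/tri- are ignored for ordering).
Putting it together: 6-bromo-2-chloro-1-fluoro-4-iodoheptane.

6-bromo-2-chloro-1-fluoro-4-iodoheptane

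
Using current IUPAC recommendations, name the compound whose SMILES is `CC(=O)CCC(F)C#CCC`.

Counting along the main chain through the carbonyl and the multiple bond gives 9 carbons: the parent is nonane.
A ketone (C=O on an internal carbon) is the principal characteristic group, giving the suffix -one.
A C≡C triple bond in the chain gives the infix -yne-.
The numbering direction is chosen so that numbering from this end puts the carbonyl group at C-2 rather than C-8.
That gives the carbonyl at C-2; the triple bond between C-6 and C-7; a fluoro group at C-5.
The name is 5-fluoronon-6-yn-2-one.

5-fluoronon-6-yn-2-one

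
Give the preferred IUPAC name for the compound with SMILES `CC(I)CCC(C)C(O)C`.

6-iodo-3-methylheptan-2-ol

Counting along the main chain through the –OH group gives 7 carbons: the parent is heptane.
The highest-priority functional group is an alcohol (–OH), so the name ends in -ol.
Number the chain so that numbering from this end puts the hydroxyl group at C-2 rather than C-6.
This places the hydroxyl at C-2; an iodo group at C-6; a methyl group at C-3.
Prefixes are listed alphabetically: iodo, methyl.
Putting it together: 6-iodo-3-methylheptan-2-ol.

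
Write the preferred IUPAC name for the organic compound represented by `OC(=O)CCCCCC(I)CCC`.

7-iododecanoic acid

The longest chain bearing the –COOH group is 10 carbons long (decane).
The principal characteristic group is a carboxylic acid (terminal –COOH), named with the suffix -oic acid.
Number the chain so that the carboxylic acid carbon is C-1 by definition.
This places an iodo group at C-7.
Assembling the pieces gives 7-iododecanoic acid.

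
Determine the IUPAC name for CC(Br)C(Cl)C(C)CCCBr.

The longest continuous carbon chain has 7 atoms, so the parent hydride is heptane.
Number the chain so that the substituent locant set {1,4,5,6} is lower than {2,3,4,7} at the first point of difference.
That gives bromo groups at C-1 and C-6; a chloro group at C-5; a methyl group at C-4.
Substituent prefixes are cited in alphabetical order (multiplying prefixes like di-/tri- are ignored for ordering).
Putting it together: 1,6-dibromo-5-chloro-4-methylheptane.

1,6-dibromo-5-chloro-4-methylheptane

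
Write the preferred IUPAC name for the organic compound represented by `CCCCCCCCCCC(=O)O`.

The longest carbon chain that includes the –COOH group has 11 carbons, so the parent hydride is undecane.
The principal characteristic group is a carboxylic acid (terminal –COOH), named with the suffix -oic acid.
Number the chain so that the carboxylic acid carbon is C-1 by definition.
Assembling the pieces gives undecanoic acid.

undecanoic acid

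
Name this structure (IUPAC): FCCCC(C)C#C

Counting along the main chain through the multiple bond gives 6 carbons: the parent is hexane.
There is one C≡C triple bond, indicated by the ending -yne.
The numbering direction is chosen so that numbering from this end puts the triple bond at C-1 rather than C-5.
With this numbering: the triple bond between C-1 and C-2; a fluoro group at C-6; a methyl group at C-3.
Substituent prefixes are cited in alphabetical order (multiplying prefixes like di-/tri- are ignored for ordering).
Putting it together: 6-fluoro-3-methylhex-1-yne.

6-fluoro-3-methylhex-1-yne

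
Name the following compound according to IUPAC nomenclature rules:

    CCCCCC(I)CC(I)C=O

2,4-diiodononanal

The longest chain bearing the –CHO group is 9 carbons long (nonane).
The highest-priority functional group is an aldehyde (terminal –CHO), so the name ends in -al.
Number the chain so that the aldehyde carbon is C-1 by definition.
That gives iodo groups at C-2 and C-4.
Assembling the pieces gives 2,4-diiodononanal.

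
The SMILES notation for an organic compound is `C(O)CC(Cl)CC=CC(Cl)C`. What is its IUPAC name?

The longest carbon chain that includes the –OH group and the multiple bond has 8 carbons, so the parent hydride is octane.
An alcohol (–OH) is the principal characteristic group, giving the suffix -ol.
There is one C=C double bond, indicated by the ending -ene.
The numbering direction is chosen so that numbering from this end puts the hydroxyl group at C-1 rather than C-8.
This places the hydroxyl at C-1; the double bond between C-5 and C-6; chloro groups at C-3 and C-7.
The name is 3,7-dichlorooct-5-en-1-ol.

3,7-dichlorooct-5-en-1-ol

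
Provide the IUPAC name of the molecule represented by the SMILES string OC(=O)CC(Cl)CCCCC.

3-chlorooctanoic acid

The longest carbon chain that includes the –COOH group has 8 carbons, so the parent hydride is octane.
The highest-priority functional group is a carboxylic acid (terminal –COOH), so the name ends in -oic acid.
The numbering direction is chosen so that the carboxylic acid carbon is C-1 by definition.
With this numbering: a chloro group at C-3.
The name is 3-chlorooctanoic acid.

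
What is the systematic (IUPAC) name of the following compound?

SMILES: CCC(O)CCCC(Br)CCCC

7-bromoundecan-3-ol

The longest chain bearing the –OH group is 11 carbons long (undecane).
The principal characteristic group is an alcohol (–OH), named with the suffix -ol.
Choose the numbering such that numbering from this end puts the hydroxyl group at C-3 rather than C-9.
That gives the hydroxyl at C-3; a bromo group at C-7.
The name is 7-bromoundecan-3-ol.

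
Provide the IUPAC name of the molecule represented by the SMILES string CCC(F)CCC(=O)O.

Counting along the main chain through the –COOH group gives 6 carbons: the parent is hexane.
The principal characteristic group is a carboxylic acid (terminal –COOH), named with the suffix -oic acid.
Choose the numbering such that the carboxylic acid carbon is C-1 by definition.
That gives a fluoro group at C-4.
Putting it together: 4-fluorohexanoic acid.

4-fluorohexanoic acid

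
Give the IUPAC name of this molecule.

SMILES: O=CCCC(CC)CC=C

4-ethylhept-6-enal

The longest chain bearing the –CHO group and the multiple bond is 7 carbons long (heptane).
The principal characteristic group is an aldehyde (terminal –CHO), named with the suffix -al.
The chain contains a C=C double bond, so the unsaturation ending is -ene.
The numbering direction is chosen so that the aldehyde carbon is C-1 by definition.
This places the double bond between C-6 and C-7; an ethyl group at C-4.
The name is 4-ethylhept-6-enal.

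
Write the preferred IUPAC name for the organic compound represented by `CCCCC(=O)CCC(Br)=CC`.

The longest chain bearing the carbonyl and the multiple bond is 10 carbons long (decane).
A ketone (C=O on an internal carbon) is the principal characteristic group, giving the suffix -one.
A C=C double bond in the chain gives the infix -ene-.
Number the chain so that numbering from this end puts the carbonyl group at C-5 rather than C-6.
With this numbering: the carbonyl at C-5; the double bond between C-8 and C-9; a bromo group at C-8.
Assembling the pieces gives 8-bromodec-8-en-5-one.

8-bromodec-8-en-5-one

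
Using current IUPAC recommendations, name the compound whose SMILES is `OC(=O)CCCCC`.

hexanoic acid

The longest chain bearing the –COOH group is 6 carbons long (hexane).
A carboxylic acid (terminal –COOH) is the principal characteristic group, giving the suffix -oic acid.
Number the chain so that the carboxylic acid carbon is C-1 by definition.
Assembling the pieces gives hexanoic acid.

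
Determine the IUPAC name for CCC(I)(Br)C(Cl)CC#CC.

6-bromo-5-chloro-6-iodooct-2-yne

Counting along the main chain through the multiple bond gives 8 carbons: the parent is octane.
The chain contains a C≡C triple bond, so the unsaturation ending is -yne.
Number the chain so that numbering from this end puts the triple bond at C-2 rather than C-6.
With this numbering: the triple bond between C-2 and C-3; a bromo group at C-6; a chloro group at C-5; an iodo group at C-6.
The substituents are ordered alphabetically, ignoring any di-/tri- multipliers.
The name is 6-bromo-5-chloro-6-iodooct-2-yne.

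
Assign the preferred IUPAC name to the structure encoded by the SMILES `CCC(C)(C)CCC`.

The longest carbon chain is 6 atoms: the parent is hexane.
Choose the numbering such that the substituent locant set {3,3} is lower than {4,4} at the first point of difference.
That gives two methyl groups at C-3.
Putting it together: 3,3-dimethylhexane.

3,3-dimethylhexane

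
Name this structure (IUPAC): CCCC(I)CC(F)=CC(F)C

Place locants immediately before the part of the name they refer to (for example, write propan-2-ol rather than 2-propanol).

Counting along the main chain through the multiple bond gives 9 carbons: the parent is nonane.
A C=C double bond in the chain gives the infix -ene-.
The numbering direction is chosen so that numbering from this end puts the double bond at C-3 rather than C-6.
That gives the double bond between C-3 and C-4; fluoro groups at C-2 and C-4; an iodo group at C-6.
Prefixes are listed alphabetically: fluoro, iodo.
The name is 2,4-difluoro-6-iodonon-3-ene.

2,4-difluoro-6-iodonon-3-ene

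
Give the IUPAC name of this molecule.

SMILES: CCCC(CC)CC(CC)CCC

4,6-diethylnonane

The longest continuous carbon chain has 9 atoms, so the parent hydride is nonane.
Both numbering directions give the same locant set; either may be used.
That gives ethyl groups at C-4 and C-6.
Assembling the pieces gives 4,6-diethylnonane.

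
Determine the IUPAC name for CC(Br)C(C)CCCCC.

The longest carbon chain is 8 atoms: the parent is octane.
Choose the numbering such that the substituent locant set {2,3} is lower than {6,7} at the first point of difference.
With this numbering: a bromo group at C-2; a methyl group at C-3.
Substituent prefixes are cited in alphabetical order (multiplying prefixes like di-/tri- are ignored for ordering).
The name is 2-bromo-3-methyloctane.

2-bromo-3-methyloctane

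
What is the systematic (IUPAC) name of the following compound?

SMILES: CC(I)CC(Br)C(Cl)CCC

The longest continuous carbon chain has 8 atoms, so the parent hydride is octane.
The numbering direction is chosen so that the substituent locant set {2,4,5} is lower than {4,5,7} at the first point of difference.
This places a bromo group at C-4; a chloro group at C-5; an iodo group at C-2.
Prefixes are listed alphabetically: bromo, chloro, iodo.
The name is 4-bromo-5-chloro-2-iodooctane.

4-bromo-5-chloro-2-iodooctane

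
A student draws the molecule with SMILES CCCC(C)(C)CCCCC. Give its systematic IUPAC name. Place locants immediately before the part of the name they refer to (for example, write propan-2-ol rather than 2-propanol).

4,4-dimethylnonane

The longest carbon chain is 9 atoms: the parent is nonane.
The numbering direction is chosen so that the substituent locant set {4,4} is lower than {6,6} at the first point of difference.
That gives two methyl groups at C-4.
Putting it together: 4,4-dimethylnonane.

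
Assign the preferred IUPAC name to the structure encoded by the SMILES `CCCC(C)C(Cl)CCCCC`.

5-chloro-4-methyldecane

The longest carbon chain is 10 atoms: the parent is decane.
Choose the numbering such that the substituent locant set {4,5} is lower than {6,7} at the first point of difference.
This places a chloro group at C-5; a methyl group at C-4.
Prefixes are listed alphabetically: chloro, methyl.
Putting it together: 5-chloro-4-methyldecane.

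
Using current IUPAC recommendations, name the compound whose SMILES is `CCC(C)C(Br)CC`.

3-bromo-4-methylhexane

The longest continuous carbon chain has 6 atoms, so the parent hydride is hexane.
The numbering direction is chosen so that the locant sets are identical either way, so the alphabetically earlier bromo substituent takes the lower locant (3 rather than 4).
That gives a bromo group at C-3; a methyl group at C-4.
Prefixes are listed alphabetically: bromo, methyl.
The name is 3-bromo-4-methylhexane.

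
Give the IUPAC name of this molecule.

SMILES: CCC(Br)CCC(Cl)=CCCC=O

The longest chain bearing the –CHO group and the multiple bond is 10 carbons long (decane).
The principal characteristic group is an aldehyde (terminal –CHO), named with the suffix -al.
The chain contains a C=C double bond, so the unsaturation ending is -ene.
Choose the numbering such that the aldehyde carbon is C-1 by definition.
That gives the double bond between C-4 and C-5; a bromo group at C-8; a chloro group at C-5.
Prefixes are listed alphabetically: bromo, chloro.
The name is 8-bromo-5-chlorodec-4-enal.

8-bromo-5-chlorodec-4-enal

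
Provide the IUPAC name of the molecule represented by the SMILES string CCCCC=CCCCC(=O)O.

dec-5-enoic acid

Counting along the main chain through the –COOH group and the multiple bond gives 10 carbons: the parent is decane.
The principal characteristic group is a carboxylic acid (terminal –COOH), named with the suffix -oic acid.
There is one C=C double bond, indicated by the ending -ene.
Choose the numbering such that the carboxylic acid carbon is C-1 by definition.
With this numbering: the double bond between C-5 and C-6.
Putting it together: dec-5-enoic acid.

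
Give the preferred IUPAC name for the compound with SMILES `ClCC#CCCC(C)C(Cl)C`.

1,7-dichloro-6-methyloct-2-yne

The longest carbon chain that includes the multiple bond has 8 carbons, so the parent hydride is octane.
A C≡C triple bond in the chain gives the infix -yne-.
The numbering direction is chosen so that numbering from this end puts the triple bond at C-2 rather than C-6.
This places the triple bond between C-2 and C-3; chloro groups at C-1 and C-7; a methyl group at C-6.
Substituent prefixes are cited in alphabetical order (multiplying prefixes like di-/tri- are ignored for ordering).
Putting it together: 1,7-dichloro-6-methyloct-2-yne.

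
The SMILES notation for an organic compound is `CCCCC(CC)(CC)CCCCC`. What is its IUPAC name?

5,5-diethyldecane

The longest continuous carbon chain has 10 atoms, so the parent hydride is decane.
Number the chain so that the substituent locant set {5,5} is lower than {6,6} at the first point of difference.
With this numbering: two ethyl groups at C-5.
The name is 5,5-diethyldecane.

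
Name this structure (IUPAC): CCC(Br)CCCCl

The longest carbon chain is 6 atoms: the parent is hexane.
Number the chain so that the substituent locant set {1,4} is lower than {3,6} at the first point of difference.
With this numbering: a bromo group at C-4; a chloro group at C-1.
Prefixes are listed alphabetically: bromo, chloro.
Assembling the pieces gives 4-bromo-1-chlorohexane.

4-bromo-1-chlorohexane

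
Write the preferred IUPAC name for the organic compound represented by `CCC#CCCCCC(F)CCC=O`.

The longest chain bearing the –CHO group and the multiple bond is 12 carbons long (dodecane).
The highest-priority functional group is an aldehyde (terminal –CHO), so the name ends in -al.
A C≡C triple bond in the chain gives the infix -yne-.
Number the chain so that the aldehyde carbon is C-1 by definition.
With this numbering: the triple bond between C-9 and C-10; a fluoro group at C-4.
Assembling the pieces gives 4-fluorododec-9-ynal.

4-fluorododec-9-ynal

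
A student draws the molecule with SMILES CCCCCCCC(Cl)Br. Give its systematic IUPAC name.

The parent chain contains 8 carbons (octane).
Choose the numbering such that the substituent locant set {1,1} is lower than {8,8} at the first point of difference.
That gives a bromo group at C-1; a chloro group at C-1.
The substituents are ordered alphabetically, ignoring any di-/tri- multipliers.
Putting it together: 1-bromo-1-chlorooctane.

1-bromo-1-chlorooctane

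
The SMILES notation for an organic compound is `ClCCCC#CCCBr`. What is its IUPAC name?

Counting along the main chain through the multiple bond gives 7 carbons: the parent is heptane.
There is one C≡C triple bond, indicated by the ending -yne.
Choose the numbering such that numbering from this end puts the triple bond at C-3 rather than C-4.
With this numbering: the triple bond between C-3 and C-4; a bromo group at C-1; a chloro group at C-7.
The substituents are ordered alphabetically, ignoring any di-/tri- multipliers.
The name is 1-bromo-7-chlorohept-3-yne.

1-bromo-7-chlorohept-3-yne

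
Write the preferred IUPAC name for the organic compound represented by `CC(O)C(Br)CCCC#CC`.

The longest chain bearing the –OH group and the multiple bond is 9 carbons long (nonane).
The highest-priority functional group is an alcohol (–OH), so the name ends in -ol.
The chain contains a C≡C triple bond, so the unsaturation ending is -yne.
Number the chain so that numbering from this end puts the hydroxyl group at C-2 rather than C-8.
That gives the hydroxyl at C-2; the triple bond between C-7 and C-8; a bromo group at C-3.
Putting it together: 3-bromonon-7-yn-2-ol.

3-bromonon-7-yn-2-ol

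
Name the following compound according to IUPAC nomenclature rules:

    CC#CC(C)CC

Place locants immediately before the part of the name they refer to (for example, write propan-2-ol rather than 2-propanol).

4-methylhex-2-yne

The longest chain bearing the multiple bond is 6 carbons long (hexane).
There is one C≡C triple bond, indicated by the ending -yne.
The numbering direction is chosen so that numbering from this end puts the triple bond at C-2 rather than C-4.
This places the triple bond between C-2 and C-3; a methyl group at C-4.
The name is 4-methylhex-2-yne.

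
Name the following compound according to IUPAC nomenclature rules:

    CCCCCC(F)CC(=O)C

The longest carbon chain that includes the carbonyl has 9 carbons, so the parent hydride is nonane.
The principal characteristic group is a ketone (C=O on an internal carbon), named with the suffix -one.
Number the chain so that numbering from this end puts the carbonyl group at C-2 rather than C-8.
This places the carbonyl at C-2; a fluoro group at C-4.
The name is 4-fluorononan-2-one.

4-fluorononan-2-one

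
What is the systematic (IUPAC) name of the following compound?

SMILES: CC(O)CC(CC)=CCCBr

Counting along the main chain through the –OH group and the multiple bond gives 7 carbons: the parent is heptane.
An alcohol (–OH) is the principal characteristic group, giving the suffix -ol.
There is one C=C double bond, indicated by the ending -ene.
Choose the numbering such that numbering from this end puts the hydroxyl group at C-2 rather than C-6.
With this numbering: the hydroxyl at C-2; the double bond between C-4 and C-5; a bromo group at C-7; an ethyl group at C-4.
Substituent prefixes are cited in alphabetical order (multiplying prefixes like di-/tri- are ignored for ordering).
Putting it together: 7-bromo-4-ethylhept-4-en-2-ol.

7-bromo-4-ethylhept-4-en-2-ol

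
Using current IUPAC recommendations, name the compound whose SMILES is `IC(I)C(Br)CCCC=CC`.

The longest chain bearing the multiple bond is 8 carbons long (octane).
The chain contains a C=C double bond, so the unsaturation ending is -ene.
Number the chain so that numbering from this end puts the double bond at C-2 rather than C-6.
This places the double bond between C-2 and C-3; a bromo group at C-7; two iodo groups at C-8.
Prefixes are listed alphabetically: bromo, iodo.
Putting it together: 7-bromo-8,8-diiodooct-2-ene.

7-bromo-8,8-diiodooct-2-ene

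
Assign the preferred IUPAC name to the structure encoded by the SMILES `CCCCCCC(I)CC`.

3-iodononane

The longest carbon chain is 9 atoms: the parent is nonane.
Choose the numbering such that the substituent locant set {3} is lower than {7} at the first point of difference.
With this numbering: an iodo group at C-3.
The name is 3-iodononane.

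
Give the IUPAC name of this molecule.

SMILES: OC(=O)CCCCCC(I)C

7-iodooctanoic acid

Counting along the main chain through the –COOH group gives 8 carbons: the parent is octane.
The principal characteristic group is a carboxylic acid (terminal –COOH), named with the suffix -oic acid.
The numbering direction is chosen so that the carboxylic acid carbon is C-1 by definition.
With this numbering: an iodo group at C-7.
The name is 7-iodooctanoic acid.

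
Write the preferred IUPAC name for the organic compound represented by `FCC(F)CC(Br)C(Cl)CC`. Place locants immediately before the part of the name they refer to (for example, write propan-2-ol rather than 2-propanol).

4-bromo-5-chloro-1,2-difluoroheptane

The longest continuous carbon chain has 7 atoms, so the parent hydride is heptane.
The numbering direction is chosen so that the substituent locant set {1,2,4,5} is lower than {3,4,6,7} at the first point of difference.
With this numbering: a bromo group at C-4; a chloro group at C-5; fluoro groups at C-1 and C-2.
Substituent prefixes are cited in alphabetical order (multiplying prefixes like di-/tri- are ignored for ordering).
The name is 4-bromo-5-chloro-1,2-difluoroheptane.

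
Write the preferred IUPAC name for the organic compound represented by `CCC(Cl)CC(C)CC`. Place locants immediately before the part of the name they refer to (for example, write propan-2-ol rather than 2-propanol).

The parent chain contains 7 carbons (heptane).
Choose the numbering such that the locant sets are identical either way, so the alphabetically earlier chloro substituent takes the lower locant (3 rather than 5).
With this numbering: a chloro group at C-3; a methyl group at C-5.
Substituent prefixes are cited in alphabetical order (multiplying prefixes like di-/tri- are ignored for ordering).
Assembling the pieces gives 3-chloro-5-methylheptane.

3-chloro-5-methylheptane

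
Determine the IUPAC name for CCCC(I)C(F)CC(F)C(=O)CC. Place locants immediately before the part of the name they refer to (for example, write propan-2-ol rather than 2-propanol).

4,6-difluoro-7-iododecan-3-one

The longest chain bearing the carbonyl is 10 carbons long (decane).
A ketone (C=O on an internal carbon) is the principal characteristic group, giving the suffix -one.
Choose the numbering such that numbering from this end puts the carbonyl group at C-3 rather than C-8.
This places the carbonyl at C-3; fluoro groups at C-4 and C-6; an iodo group at C-7.
Substituent prefixes are cited in alphabetical order (multiplying prefixes like di-/tri- are ignored for ordering).
Assembling the pieces gives 4,6-difluoro-7-iododecan-3-one.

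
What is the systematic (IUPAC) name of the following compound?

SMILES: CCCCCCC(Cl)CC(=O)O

The longest carbon chain that includes the –COOH group has 9 carbons, so the parent hydride is nonane.
A carboxylic acid (terminal –COOH) is the principal characteristic group, giving the suffix -oic acid.
Number the chain so that the carboxylic acid carbon is C-1 by definition.
This places a chloro group at C-3.
Assembling the pieces gives 3-chlorononanoic acid.

3-chlorononanoic acid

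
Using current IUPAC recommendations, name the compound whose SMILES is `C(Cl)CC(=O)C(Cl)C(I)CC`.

The longest chain bearing the carbonyl is 7 carbons long (heptane).
The principal characteristic group is a ketone (C=O on an internal carbon), named with the suffix -one.
Choose the numbering such that numbering from this end puts the carbonyl group at C-3 rather than C-5.
That gives the carbonyl at C-3; chloro groups at C-1 and C-4; an iodo group at C-5.
Substituent prefixes are cited in alphabetical order (multiplying prefixes like di-/tri- are ignored for ordering).
Putting it together: 1,4-dichloro-5-iodoheptan-3-one.

1,4-dichloro-5-iodoheptan-3-one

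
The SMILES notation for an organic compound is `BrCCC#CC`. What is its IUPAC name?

5-bromopent-2-yne

The longest chain bearing the multiple bond is 5 carbons long (pentane).
The chain contains a C≡C triple bond, so the unsaturation ending is -yne.
Number the chain so that numbering from this end puts the triple bond at C-2 rather than C-3.
That gives the triple bond between C-2 and C-3; a bromo group at C-5.
Assembling the pieces gives 5-bromopent-2-yne.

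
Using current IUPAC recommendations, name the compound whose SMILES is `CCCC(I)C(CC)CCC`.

4-ethyl-5-iodooctane

The longest continuous carbon chain has 8 atoms, so the parent hydride is octane.
Number the chain so that the locant sets are identical either way, so the alphabetically earlier ethyl substituent takes the lower locant (4 rather than 5).
That gives an ethyl group at C-4; an iodo group at C-5.
Substituent prefixes are cited in alphabetical order (multiplying prefixes like di-/tri- are ignored for ordering).
Putting it together: 4-ethyl-5-iodooctane.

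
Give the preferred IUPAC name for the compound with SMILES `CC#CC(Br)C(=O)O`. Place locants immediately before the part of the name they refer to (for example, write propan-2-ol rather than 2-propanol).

The longest carbon chain that includes the –COOH group and the multiple bond has 5 carbons, so the parent hydride is pentane.
A carboxylic acid (terminal –COOH) is the principal characteristic group, giving the suffix -oic acid.
A C≡C triple bond in the chain gives the infix -yne-.
The numbering direction is chosen so that the carboxylic acid carbon is C-1 by definition.
This places the triple bond between C-3 and C-4; a bromo group at C-2.
Putting it together: 2-bromopent-3-ynoic acid.

2-bromopent-3-ynoic acid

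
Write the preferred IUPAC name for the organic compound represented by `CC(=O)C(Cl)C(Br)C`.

Counting along the main chain through the carbonyl gives 5 carbons: the parent is pentane.
The principal characteristic group is a ketone (C=O on an internal carbon), named with the suffix -one.
Number the chain so that numbering from this end puts the carbonyl group at C-2 rather than C-4.
With this numbering: the carbonyl at C-2; a bromo group at C-4; a chloro group at C-3.
Substituent prefixes are cited in alphabetical order (multiplying prefixes like di-/tri- are ignored for ordering).
Assembling the pieces gives 4-bromo-3-chloropentan-2-one.

4-bromo-3-chloropentan-2-one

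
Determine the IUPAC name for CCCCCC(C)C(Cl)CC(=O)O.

Counting along the main chain through the –COOH group gives 9 carbons: the parent is nonane.
A carboxylic acid (terminal –COOH) is the principal characteristic group, giving the suffix -oic acid.
The numbering direction is chosen so that the carboxylic acid carbon is C-1 by definition.
This places a chloro group at C-3; a methyl group at C-4.
Substituent prefixes are cited in alphabetical order (multiplying prefixes like di-/tri- are ignored for ordering).
The name is 3-chloro-4-methylnonanoic acid.

3-chloro-4-methylnonanoic acid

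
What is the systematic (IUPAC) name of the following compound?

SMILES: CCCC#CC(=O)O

hex-2-ynoic acid

Counting along the main chain through the –COOH group and the multiple bond gives 6 carbons: the parent is hexane.
The highest-priority functional group is a carboxylic acid (terminal –COOH), so the name ends in -oic acid.
A C≡C triple bond in the chain gives the infix -yne-.
The numbering direction is chosen so that the carboxylic acid carbon is C-1 by definition.
This places the triple bond between C-2 and C-3.
Putting it together: hex-2-ynoic acid.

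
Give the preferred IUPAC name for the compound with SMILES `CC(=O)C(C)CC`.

3-methylpentan-2-one

The longest chain bearing the carbonyl is 5 carbons long (pentane).
The principal characteristic group is a ketone (C=O on an internal carbon), named with the suffix -one.
Number the chain so that numbering from this end puts the carbonyl group at C-2 rather than C-4.
That gives the carbonyl at C-2; a methyl group at C-3.
Assembling the pieces gives 3-methylpentan-2-one.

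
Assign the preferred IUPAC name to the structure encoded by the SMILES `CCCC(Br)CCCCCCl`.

The longest continuous carbon chain has 9 atoms, so the parent hydride is nonane.
The numbering direction is chosen so that the substituent locant set {1,6} is lower than {4,9} at the first point of difference.
That gives a bromo group at C-6; a chloro group at C-1.
Substituent prefixes are cited in alphabetical order (multiplying prefixes like di-/tri- are ignored for ordering).
Assembling the pieces gives 6-bromo-1-chlorononane.

6-bromo-1-chlorononane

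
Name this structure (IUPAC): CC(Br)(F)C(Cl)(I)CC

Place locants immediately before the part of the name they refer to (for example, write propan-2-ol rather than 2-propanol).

2-bromo-3-chloro-2-fluoro-3-iodopentane

The longest carbon chain is 5 atoms: the parent is pentane.
Choose the numbering such that the substituent locant set {2,2,3,3} is lower than {3,3,4,4} at the first point of difference.
That gives a bromo group at C-2; a chloro group at C-3; a fluoro group at C-2; an iodo group at C-3.
Prefixes are listed alphabetically: bromo, chloro, fluoro, iodo.
Putting it together: 2-bromo-3-chloro-2-fluoro-3-iodopentane.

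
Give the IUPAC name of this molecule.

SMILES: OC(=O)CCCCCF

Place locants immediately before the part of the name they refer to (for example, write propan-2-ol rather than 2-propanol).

6-fluorohexanoic acid

Counting along the main chain through the –COOH group gives 6 carbons: the parent is hexane.
The principal characteristic group is a carboxylic acid (terminal –COOH), named with the suffix -oic acid.
The numbering direction is chosen so that the carboxylic acid carbon is C-1 by definition.
This places a fluoro group at C-6.
The name is 6-fluorohexanoic acid.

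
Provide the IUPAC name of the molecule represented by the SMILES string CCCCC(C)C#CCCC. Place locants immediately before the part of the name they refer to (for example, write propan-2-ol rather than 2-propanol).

6-methyldec-4-yne

Counting along the main chain through the multiple bond gives 10 carbons: the parent is decane.
A C≡C triple bond in the chain gives the infix -yne-.
Choose the numbering such that numbering from this end puts the triple bond at C-4 rather than C-6.
With this numbering: the triple bond between C-4 and C-5; a methyl group at C-6.
Putting it together: 6-methyldec-4-yne.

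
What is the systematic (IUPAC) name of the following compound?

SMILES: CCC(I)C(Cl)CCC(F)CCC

4-chloro-7-fluoro-3-iododecane

The parent chain contains 10 carbons (decane).
Number the chain so that the substituent locant set {3,4,7} is lower than {4,7,8} at the first point of difference.
With this numbering: a chloro group at C-4; a fluoro group at C-7; an iodo group at C-3.
Substituent prefixes are cited in alphabetical order (multiplying prefixes like di-/tri- are ignored for ordering).
Assembling the pieces gives 4-chloro-7-fluoro-3-iododecane.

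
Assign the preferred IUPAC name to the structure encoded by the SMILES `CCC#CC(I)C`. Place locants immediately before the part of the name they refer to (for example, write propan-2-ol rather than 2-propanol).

2-iodohex-3-yne

The longest chain bearing the multiple bond is 6 carbons long (hexane).
A C≡C triple bond in the chain gives the infix -yne-.
Choose the numbering such that the substituent locant set {2} is lower than {5} at the first point of difference.
That gives the triple bond between C-3 and C-4; an iodo group at C-2.
Putting it together: 2-iodohex-3-yne.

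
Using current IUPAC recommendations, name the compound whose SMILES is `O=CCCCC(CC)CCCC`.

5-ethylnonanal

Counting along the main chain through the –CHO group gives 9 carbons: the parent is nonane.
The highest-priority functional group is an aldehyde (terminal –CHO), so the name ends in -al.
The numbering direction is chosen so that the aldehyde carbon is C-1 by definition.
This places an ethyl group at C-5.
The name is 5-ethylnonanal.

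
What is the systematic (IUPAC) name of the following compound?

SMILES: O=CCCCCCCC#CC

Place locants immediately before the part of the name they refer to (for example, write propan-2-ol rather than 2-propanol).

dec-8-ynal

The longest chain bearing the –CHO group and the multiple bond is 10 carbons long (decane).
The highest-priority functional group is an aldehyde (terminal –CHO), so the name ends in -al.
There is one C≡C triple bond, indicated by the ending -yne.
Choose the numbering such that the aldehyde carbon is C-1 by definition.
With this numbering: the triple bond between C-8 and C-9.
Putting it together: dec-8-ynal.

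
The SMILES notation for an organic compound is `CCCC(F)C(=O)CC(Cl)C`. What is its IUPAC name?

Counting along the main chain through the carbonyl gives 8 carbons: the parent is octane.
A ketone (C=O on an internal carbon) is the principal characteristic group, giving the suffix -one.
The numbering direction is chosen so that numbering from this end puts the carbonyl group at C-4 rather than C-5.
With this numbering: the carbonyl at C-4; a chloro group at C-2; a fluoro group at C-5.
The substituents are ordered alphabetically, ignoring any di-/tri- multipliers.
Putting it together: 2-chloro-5-fluorooctan-4-one.

2-chloro-5-fluorooctan-4-one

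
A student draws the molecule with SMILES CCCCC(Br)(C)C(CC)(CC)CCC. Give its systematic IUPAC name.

5-bromo-4,4-diethyl-5-methylnonane

The longest continuous carbon chain has 9 atoms, so the parent hydride is nonane.
The numbering direction is chosen so that the substituent locant set {4,4,5,5} is lower than {5,5,6,6} at the first point of difference.
With this numbering: a bromo group at C-5; two ethyl groups at C-4; a methyl group at C-5.
Substituent prefixes are cited in alphabetical order (multiplying prefixes like di-/tri- are ignored for ordering).
Putting it together: 5-bromo-4,4-diethyl-5-methylnonane.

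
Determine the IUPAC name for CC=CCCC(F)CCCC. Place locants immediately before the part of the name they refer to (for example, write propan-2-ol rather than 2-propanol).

6-fluorodec-2-ene

The longest chain bearing the multiple bond is 10 carbons long (decane).
There is one C=C double bond, indicated by the ending -ene.
Number the chain so that numbering from this end puts the double bond at C-2 rather than C-8.
This places the double bond between C-2 and C-3; a fluoro group at C-6.
Assembling the pieces gives 6-fluorodec-2-ene.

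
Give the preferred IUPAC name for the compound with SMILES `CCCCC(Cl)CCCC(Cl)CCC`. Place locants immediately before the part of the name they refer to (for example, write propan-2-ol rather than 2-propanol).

4,8-dichlorododecane

The longest continuous carbon chain has 12 atoms, so the parent hydride is dodecane.
The numbering direction is chosen so that the substituent locant set {4,8} is lower than {5,9} at the first point of difference.
That gives chloro groups at C-4 and C-8.
The name is 4,8-dichlorododecane.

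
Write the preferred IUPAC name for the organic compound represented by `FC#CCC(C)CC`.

1-fluoro-4-methylhex-1-yne

Counting along the main chain through the multiple bond gives 6 carbons: the parent is hexane.
A C≡C triple bond in the chain gives the infix -yne-.
Number the chain so that numbering from this end puts the triple bond at C-1 rather than C-5.
This places the triple bond between C-1 and C-2; a fluoro group at C-1; a methyl group at C-4.
The substituents are ordered alphabetically, ignoring any di-/tri- multipliers.
The name is 1-fluoro-4-methylhex-1-yne.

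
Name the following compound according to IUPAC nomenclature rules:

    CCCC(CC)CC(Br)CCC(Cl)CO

5-bromo-2-chloro-7-ethyldecan-1-ol

Counting along the main chain through the –OH group gives 10 carbons: the parent is decane.
The principal characteristic group is an alcohol (–OH), named with the suffix -ol.
The numbering direction is chosen so that numbering from this end puts the hydroxyl group at C-1 rather than C-10.
This places the hydroxyl at C-1; a bromo group at C-5; a chloro group at C-2; an ethyl group at C-7.
Prefixes are listed alphabetically: bromo, chloro, ethyl.
Assembling the pieces gives 5-bromo-2-chloro-7-ethyldecan-1-ol.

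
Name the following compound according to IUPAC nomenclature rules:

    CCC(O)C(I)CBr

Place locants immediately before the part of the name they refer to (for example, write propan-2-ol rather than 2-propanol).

The longest chain bearing the –OH group is 5 carbons long (pentane).
An alcohol (–OH) is the principal characteristic group, giving the suffix -ol.
The numbering direction is chosen so that the substituent locant set {1,2} is lower than {4,5} at the first point of difference.
This places the hydroxyl at C-3; a bromo group at C-1; an iodo group at C-2.
The substituents are ordered alphabetically, ignoring any di-/tri- multipliers.
The name is 1-bromo-2-iodopentan-3-ol.

1-bromo-2-iodopentan-3-ol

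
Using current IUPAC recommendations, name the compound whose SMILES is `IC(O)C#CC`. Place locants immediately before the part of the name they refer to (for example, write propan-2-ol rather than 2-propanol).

Counting along the main chain through the –OH group and the multiple bond gives 4 carbons: the parent is butane.
The highest-priority functional group is an alcohol (–OH), so the name ends in -ol.
The chain contains a C≡C triple bond, so the unsaturation ending is -yne.
Number the chain so that numbering from this end puts the hydroxyl group at C-1 rather than C-4.
This places the hydroxyl at C-1; the triple bond between C-2 and C-3; an iodo group at C-1.
Assembling the pieces gives 1-iodobut-2-yn-1-ol.

1-iodobut-2-yn-1-ol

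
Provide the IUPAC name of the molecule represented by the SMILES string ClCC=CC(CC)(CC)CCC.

1-chloro-4,4-diethylhept-2-ene

Counting along the main chain through the multiple bond gives 7 carbons: the parent is heptane.
The chain contains a C=C double bond, so the unsaturation ending is -ene.
Choose the numbering such that numbering from this end puts the double bond at C-2 rather than C-5.
This places the double bond between C-2 and C-3; a chloro group at C-1; two ethyl groups at C-4.
Prefixes are listed alphabetically: chloro, ethyl.
Assembling the pieces gives 1-chloro-4,4-diethylhept-2-ene.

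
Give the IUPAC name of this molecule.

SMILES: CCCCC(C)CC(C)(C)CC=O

Counting along the main chain through the –CHO group gives 9 carbons: the parent is nonane.
An aldehyde (terminal –CHO) is the principal characteristic group, giving the suffix -al.
Number the chain so that the aldehyde carbon is C-1 by definition.
With this numbering: methyl groups at C-3 (×2) and C-5.
Putting it together: 3,3,5-trimethylnonanal.

3,3,5-trimethylnonanal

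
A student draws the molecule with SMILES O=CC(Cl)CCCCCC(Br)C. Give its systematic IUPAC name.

The longest carbon chain that includes the –CHO group has 9 carbons, so the parent hydride is nonane.
The highest-priority functional group is an aldehyde (terminal –CHO), so the name ends in -al.
Choose the numbering such that the aldehyde carbon is C-1 by definition.
With this numbering: a bromo group at C-8; a chloro group at C-2.
Substituent prefixes are cited in alphabetical order (multiplying prefixes like di-/tri- are ignored for ordering).
Putting it together: 8-bromo-2-chlorononanal.

8-bromo-2-chlorononanal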